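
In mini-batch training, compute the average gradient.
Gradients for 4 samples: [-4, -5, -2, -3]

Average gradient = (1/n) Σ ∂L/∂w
Average gradient = -3.5

Average = (1/4)(-4 + -5 + -2 + -3) = -14/4 = -3.5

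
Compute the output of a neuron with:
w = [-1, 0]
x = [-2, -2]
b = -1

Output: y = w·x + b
y = 1

y = (-1)(-2) + (0)(-2) + -1 = 1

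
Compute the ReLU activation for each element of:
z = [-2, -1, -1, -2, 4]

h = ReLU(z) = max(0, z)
h = [0, 0, 0, 0, 4]

ReLU applied element-wise: max(0,-2)=0, max(0,-1)=0, max(0,-1)=0, max(0,-2)=0, max(0,4)=4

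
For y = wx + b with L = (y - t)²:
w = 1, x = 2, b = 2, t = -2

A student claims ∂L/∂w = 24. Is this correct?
Correct

y = (1)(2) + 2 = 4
∂L/∂y = 2(y - t) = 2(4 - -2) = 12
∂y/∂w = x = 2
∂L/∂w = 12 × 2 = 24

Claimed value: 24
Correct: The correct gradient is 24.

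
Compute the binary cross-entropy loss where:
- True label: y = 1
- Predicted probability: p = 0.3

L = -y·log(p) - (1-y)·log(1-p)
L = 1.204

L = -1·log(0.3) - 0·log(0.7) = -log(0.3) = 1.204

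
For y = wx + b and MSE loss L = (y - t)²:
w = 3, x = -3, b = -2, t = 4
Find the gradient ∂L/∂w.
∂L/∂w = 90

y = wx + b = (3)(-3) + -2 = -11
∂L/∂y = 2(y - t) = 2(-11 - 4) = -30
∂y/∂w = x = -3
∂L/∂w = ∂L/∂y · ∂y/∂w = -30 × -3 = 90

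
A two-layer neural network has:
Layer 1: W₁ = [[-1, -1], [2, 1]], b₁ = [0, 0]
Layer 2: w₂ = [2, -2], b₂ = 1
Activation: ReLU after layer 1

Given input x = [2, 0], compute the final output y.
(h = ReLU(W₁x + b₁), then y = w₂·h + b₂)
y = -7

Layer 1 pre-activation: z₁ = [-2, 4]
After ReLU: h = [0, 4]
Layer 2 output: y = 2×0 + -2×4 + 1 = -7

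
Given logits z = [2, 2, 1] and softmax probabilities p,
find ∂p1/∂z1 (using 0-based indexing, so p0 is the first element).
∂p1/∂z1 = 0.244

p = softmax(z) = [0.4223, 0.4223, 0.1554]
p1 = 0.4223

∂p1/∂z1 = p1(1 - p1) = 0.4223 × (1 - 0.4223) = 0.244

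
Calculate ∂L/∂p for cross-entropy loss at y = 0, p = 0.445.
∂L/∂p = 1.802

∂L/∂p = -y/p + (1-y)/(1-p) = 0 + 1/0.555 = 1.802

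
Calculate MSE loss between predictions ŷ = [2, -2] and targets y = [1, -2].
MSE = 0.5

MSE = (1/2)((2-1)² + (-2--2)²) = (1/2)(1 + 0) = 0.5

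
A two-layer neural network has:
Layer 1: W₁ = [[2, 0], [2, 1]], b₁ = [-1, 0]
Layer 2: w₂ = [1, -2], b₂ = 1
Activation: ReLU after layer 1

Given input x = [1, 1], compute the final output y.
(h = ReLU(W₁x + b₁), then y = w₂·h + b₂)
y = -4

Layer 1 pre-activation: z₁ = [1, 3]
After ReLU: h = [1, 3]
Layer 2 output: y = 1×1 + -2×3 + 1 = -4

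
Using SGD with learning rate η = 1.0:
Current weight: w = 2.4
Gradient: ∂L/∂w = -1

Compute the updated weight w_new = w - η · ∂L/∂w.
w_new = 3.4

w_new = w - η·∂L/∂w = 2.4 - 1.0×(-1) = 2.4 - (-1) = 3.4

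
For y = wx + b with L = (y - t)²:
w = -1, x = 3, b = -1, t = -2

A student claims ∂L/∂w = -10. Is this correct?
Incorrect

y = (-1)(3) + -1 = -4
∂L/∂y = 2(y - t) = 2(-4 - -2) = -4
∂y/∂w = x = 3
∂L/∂w = -4 × 3 = -12

Claimed value: -10
Incorrect: The correct gradient is -12.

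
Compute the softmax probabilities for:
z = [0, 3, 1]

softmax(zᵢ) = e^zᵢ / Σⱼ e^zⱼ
p = [0.042, 0.8438, 0.1142]

exp(z) = [1, 20.09, 2.718]
Sum = 23.8
p = [0.042, 0.8438, 0.1142]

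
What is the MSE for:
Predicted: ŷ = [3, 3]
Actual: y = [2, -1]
MSE = 8.5

MSE = (1/2)((3-2)² + (3--1)²) = (1/2)(1 + 16) = 8.5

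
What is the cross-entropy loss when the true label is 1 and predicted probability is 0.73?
L = 0.3147

L = -1·log(0.73) - 0·log(0.27) = -log(0.73) = 0.3147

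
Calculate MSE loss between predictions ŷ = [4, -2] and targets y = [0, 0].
MSE = 10

MSE = (1/2)((4-0)² + (-2-0)²) = (1/2)(16 + 4) = 10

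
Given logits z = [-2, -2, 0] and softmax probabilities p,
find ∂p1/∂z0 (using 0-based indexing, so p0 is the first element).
∂p1/∂z0 = -0.01134

p = softmax(z) = [0.1065, 0.1065, 0.787]
p1 = 0.1065, p0 = 0.1065

∂p1/∂z0 = -p1 × p0 = -0.1065 × 0.1065 = -0.01134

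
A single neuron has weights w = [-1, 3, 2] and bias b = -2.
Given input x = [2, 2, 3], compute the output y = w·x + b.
y = 8

y = (-1)(2) + (3)(2) + (2)(3) + -2 = 8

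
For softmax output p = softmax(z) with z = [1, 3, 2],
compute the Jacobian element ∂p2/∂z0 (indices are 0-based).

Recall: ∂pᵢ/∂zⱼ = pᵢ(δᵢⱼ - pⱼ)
∂p2/∂z0 = -0.02203

p = softmax(z) = [0.09003, 0.6652, 0.2447]
p2 = 0.2447, p0 = 0.09003

∂p2/∂z0 = -p2 × p0 = -0.2447 × 0.09003 = -0.02203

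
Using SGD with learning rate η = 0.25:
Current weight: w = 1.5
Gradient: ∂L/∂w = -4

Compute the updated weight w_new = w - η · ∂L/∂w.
w_new = 2.5

w_new = w - η·∂L/∂w = 1.5 - 0.25×(-4) = 1.5 - (-1) = 2.5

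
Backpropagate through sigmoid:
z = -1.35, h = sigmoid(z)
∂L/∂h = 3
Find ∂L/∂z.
∂L/∂z = 0.4905

σ(-1.35) = 0.2059
σ'(-1.35) = σ(-1.35)(1 - σ(-1.35)) = 0.2059 × 0.7941 = 0.1635
∂L/∂z = ∂L/∂h · σ'(z) = 3 × 0.1635 = 0.4905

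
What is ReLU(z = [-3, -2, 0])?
h = [0, 0, 0]

ReLU applied element-wise: max(0,-3)=0, max(0,-2)=0, max(0,0)=0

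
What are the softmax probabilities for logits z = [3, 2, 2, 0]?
p = [0.5601, 0.206, 0.206, 0.0279]

exp(z) = [20.09, 7.389, 7.389, 1]
Sum = 35.86
p = [0.5601, 0.206, 0.206, 0.0279]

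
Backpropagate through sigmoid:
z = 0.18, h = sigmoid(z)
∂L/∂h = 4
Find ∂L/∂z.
∂L/∂z = 0.9919

σ(0.18) = 0.5449
σ'(0.18) = σ(0.18)(1 - σ(0.18)) = 0.5449 × 0.4551 = 0.248
∂L/∂z = ∂L/∂h · σ'(z) = 4 × 0.248 = 0.9919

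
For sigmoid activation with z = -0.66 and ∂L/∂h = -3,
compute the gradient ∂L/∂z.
∂L/∂z = -0.6739

σ(-0.66) = 0.3407
σ'(-0.66) = σ(-0.66)(1 - σ(-0.66)) = 0.3407 × 0.6593 = 0.2246
∂L/∂z = ∂L/∂h · σ'(z) = -3 × 0.2246 = -0.6739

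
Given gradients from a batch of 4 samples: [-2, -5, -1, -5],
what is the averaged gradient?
Average gradient = -3.25

Average = (1/4)(-2 + -5 + -1 + -5) = -13/4 = -3.25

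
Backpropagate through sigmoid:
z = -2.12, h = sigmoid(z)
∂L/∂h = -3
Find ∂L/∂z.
∂L/∂z = -0.287

σ(-2.12) = 0.1072
σ'(-2.12) = σ(-2.12)(1 - σ(-2.12)) = 0.1072 × 0.8928 = 0.09568
∂L/∂z = ∂L/∂h · σ'(z) = -3 × 0.09568 = -0.287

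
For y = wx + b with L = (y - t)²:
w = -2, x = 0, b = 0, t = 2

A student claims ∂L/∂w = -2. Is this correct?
Incorrect

y = (-2)(0) + 0 = 0
∂L/∂y = 2(y - t) = 2(0 - 2) = -4
∂y/∂w = x = 0
∂L/∂w = -4 × 0 = 0

Claimed value: -2
Incorrect: The correct gradient is 0.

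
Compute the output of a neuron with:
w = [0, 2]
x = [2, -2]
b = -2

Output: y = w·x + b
y = -6

y = (0)(2) + (2)(-2) + -2 = -6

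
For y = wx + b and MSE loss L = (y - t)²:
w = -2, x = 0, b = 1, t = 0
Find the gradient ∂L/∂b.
∂L/∂b = 2

y = wx + b = (-2)(0) + 1 = 1
∂L/∂y = 2(y - t) = 2(1 - 0) = 2
∂y/∂b = 1
∂L/∂b = ∂L/∂y · ∂y/∂b = 2 × 1 = 2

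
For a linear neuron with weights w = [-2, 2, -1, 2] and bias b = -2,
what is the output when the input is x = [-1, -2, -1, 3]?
y = 3

y = (-2)(-1) + (2)(-2) + (-1)(-1) + (2)(3) + -2 = 3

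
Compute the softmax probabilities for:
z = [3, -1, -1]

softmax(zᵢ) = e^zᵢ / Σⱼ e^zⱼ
p = [0.9647, 0.0177, 0.0177]

exp(z) = [20.09, 0.3679, 0.3679]
Sum = 20.82
p = [0.9647, 0.0177, 0.0177]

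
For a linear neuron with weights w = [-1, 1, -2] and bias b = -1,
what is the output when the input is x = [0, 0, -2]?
y = 3

y = (-1)(0) + (1)(0) + (-2)(-2) + -1 = 3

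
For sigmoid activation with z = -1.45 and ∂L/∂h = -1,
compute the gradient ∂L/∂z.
∂L/∂z = -0.1539

σ(-1.45) = 0.19
σ'(-1.45) = σ(-1.45)(1 - σ(-1.45)) = 0.19 × 0.81 = 0.1539
∂L/∂z = ∂L/∂h · σ'(z) = -1 × 0.1539 = -0.1539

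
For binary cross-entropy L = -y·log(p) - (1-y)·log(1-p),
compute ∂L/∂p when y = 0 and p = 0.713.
∂L/∂p = 3.484

∂L/∂p = -y/p + (1-y)/(1-p) = 0 + 1/0.287 = 3.484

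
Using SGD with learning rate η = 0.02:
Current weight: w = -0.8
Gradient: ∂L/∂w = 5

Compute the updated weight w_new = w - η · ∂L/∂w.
w_new = -0.9

w_new = w - η·∂L/∂w = -0.8 - 0.02×(5) = -0.8 - (0.1) = -0.9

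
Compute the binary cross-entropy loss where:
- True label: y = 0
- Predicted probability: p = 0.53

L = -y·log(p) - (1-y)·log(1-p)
L = 0.755

L = -0·log(0.53) - 1·log(0.47) = -log(0.47) = 0.755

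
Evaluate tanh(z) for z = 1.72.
0.9379

tanh(1.72) = (e^(1.72) - e^(-1.72))/(e^(1.72) + e^(-1.72)) = 0.9379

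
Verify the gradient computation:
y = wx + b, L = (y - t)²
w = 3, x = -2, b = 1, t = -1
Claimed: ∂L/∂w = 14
Incorrect

y = (3)(-2) + 1 = -5
∂L/∂y = 2(y - t) = 2(-5 - -1) = -8
∂y/∂w = x = -2
∂L/∂w = -8 × -2 = 16

Claimed value: 14
Incorrect: The correct gradient is 16.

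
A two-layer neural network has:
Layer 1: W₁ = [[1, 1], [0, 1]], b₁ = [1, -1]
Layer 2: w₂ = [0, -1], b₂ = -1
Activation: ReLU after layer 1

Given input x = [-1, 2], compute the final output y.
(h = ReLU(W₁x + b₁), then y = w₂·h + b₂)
y = -2

Layer 1 pre-activation: z₁ = [2, 1]
After ReLU: h = [2, 1]
Layer 2 output: y = 0×2 + -1×1 + -1 = -2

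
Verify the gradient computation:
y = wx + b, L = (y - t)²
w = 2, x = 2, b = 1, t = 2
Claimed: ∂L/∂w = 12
Correct

y = (2)(2) + 1 = 5
∂L/∂y = 2(y - t) = 2(5 - 2) = 6
∂y/∂w = x = 2
∂L/∂w = 6 × 2 = 12

Claimed value: 12
Correct: The correct gradient is 12.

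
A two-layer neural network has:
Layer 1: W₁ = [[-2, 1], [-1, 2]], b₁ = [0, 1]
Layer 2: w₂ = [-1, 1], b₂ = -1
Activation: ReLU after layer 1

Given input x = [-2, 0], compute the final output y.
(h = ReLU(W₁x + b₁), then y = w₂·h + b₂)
y = -2

Layer 1 pre-activation: z₁ = [4, 3]
After ReLU: h = [4, 3]
Layer 2 output: y = -1×4 + 1×3 + -1 = -2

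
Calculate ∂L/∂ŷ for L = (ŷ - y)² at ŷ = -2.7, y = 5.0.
∂L/∂ŷ = -15.4

∂L/∂ŷ = 2(ŷ - y) = 2(-2.7 - 5.0) = 2(-7.7) = -15.4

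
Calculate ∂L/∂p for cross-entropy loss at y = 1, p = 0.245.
∂L/∂p = -4.082

∂L/∂p = -y/p + (1-y)/(1-p) = -1/0.245 + 0 = -4.082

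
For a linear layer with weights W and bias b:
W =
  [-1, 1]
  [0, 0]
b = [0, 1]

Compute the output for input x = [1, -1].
y = [-2, 1]

Wx = [-1×1 + 1×-1, 0×1 + 0×-1]
   = [-2, 0]
y = Wx + b = [-2 + 0, 0 + 1] = [-2, 1]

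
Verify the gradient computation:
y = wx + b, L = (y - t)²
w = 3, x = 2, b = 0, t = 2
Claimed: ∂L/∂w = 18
Incorrect

y = (3)(2) + 0 = 6
∂L/∂y = 2(y - t) = 2(6 - 2) = 8
∂y/∂w = x = 2
∂L/∂w = 8 × 2 = 16

Claimed value: 18
Incorrect: The correct gradient is 16.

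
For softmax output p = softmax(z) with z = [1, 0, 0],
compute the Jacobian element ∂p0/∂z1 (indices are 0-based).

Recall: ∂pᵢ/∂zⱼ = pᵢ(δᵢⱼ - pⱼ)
∂p0/∂z1 = -0.1221

p = softmax(z) = [0.5761, 0.2119, 0.2119]
p0 = 0.5761, p1 = 0.2119

∂p0/∂z1 = -p0 × p1 = -0.5761 × 0.2119 = -0.1221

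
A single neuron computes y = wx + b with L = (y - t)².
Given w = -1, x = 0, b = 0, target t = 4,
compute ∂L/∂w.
∂L/∂w = 0

y = wx + b = (-1)(0) + 0 = 0
∂L/∂y = 2(y - t) = 2(0 - 4) = -8
∂y/∂w = x = 0
∂L/∂w = ∂L/∂y · ∂y/∂w = -8 × 0 = 0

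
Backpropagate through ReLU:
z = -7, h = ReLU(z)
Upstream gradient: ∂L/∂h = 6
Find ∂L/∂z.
∂L/∂z = 0

h = ReLU(-7) = 0
Since z < 0: ∂h/∂z = 0
∂L/∂z = ∂L/∂h · ∂h/∂z = 6 × 0 = 0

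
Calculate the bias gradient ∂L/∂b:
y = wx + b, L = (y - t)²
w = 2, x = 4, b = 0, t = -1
∂L/∂b = 18

y = wx + b = (2)(4) + 0 = 8
∂L/∂y = 2(y - t) = 2(8 - -1) = 18
∂y/∂b = 1
∂L/∂b = ∂L/∂y · ∂y/∂b = 18 × 1 = 18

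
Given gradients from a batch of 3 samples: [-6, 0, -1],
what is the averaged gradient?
Average gradient = -2.333

Average = (1/3)(-6 + 0 + -1) = -7/3 = -2.333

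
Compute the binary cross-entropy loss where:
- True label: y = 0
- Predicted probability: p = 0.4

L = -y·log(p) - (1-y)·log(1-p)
L = 0.5108

L = -0·log(0.4) - 1·log(0.6) = -log(0.6) = 0.5108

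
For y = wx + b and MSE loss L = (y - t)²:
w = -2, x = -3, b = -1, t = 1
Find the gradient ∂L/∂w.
∂L/∂w = -24

y = wx + b = (-2)(-3) + -1 = 5
∂L/∂y = 2(y - t) = 2(5 - 1) = 8
∂y/∂w = x = -3
∂L/∂w = ∂L/∂y · ∂y/∂w = 8 × -3 = -24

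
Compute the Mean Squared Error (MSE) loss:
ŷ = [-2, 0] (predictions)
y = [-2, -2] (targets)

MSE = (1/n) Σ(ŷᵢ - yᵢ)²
MSE = 2

MSE = (1/2)((-2--2)² + (0--2)²) = (1/2)(0 + 4) = 2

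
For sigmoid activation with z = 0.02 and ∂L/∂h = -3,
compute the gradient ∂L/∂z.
∂L/∂z = -0.7499

σ(0.02) = 0.505
σ'(0.02) = σ(0.02)(1 - σ(0.02)) = 0.505 × 0.495 = 0.25
∂L/∂z = ∂L/∂h · σ'(z) = -3 × 0.25 = -0.7499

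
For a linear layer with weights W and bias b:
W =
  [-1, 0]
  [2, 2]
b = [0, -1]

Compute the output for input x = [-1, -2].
y = [1, -7]

Wx = [-1×-1 + 0×-2, 2×-1 + 2×-2]
   = [1, -6]
y = Wx + b = [1 + 0, -6 + -1] = [1, -7]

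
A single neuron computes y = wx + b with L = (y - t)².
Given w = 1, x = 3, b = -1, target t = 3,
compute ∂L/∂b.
∂L/∂b = -2

y = wx + b = (1)(3) + -1 = 2
∂L/∂y = 2(y - t) = 2(2 - 3) = -2
∂y/∂b = 1
∂L/∂b = ∂L/∂y · ∂y/∂b = -2 × 1 = -2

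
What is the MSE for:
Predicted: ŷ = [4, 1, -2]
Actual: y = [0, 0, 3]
MSE = 14

MSE = (1/3)((4-0)² + (1-0)² + (-2-3)²) = (1/3)(16 + 1 + 25) = 14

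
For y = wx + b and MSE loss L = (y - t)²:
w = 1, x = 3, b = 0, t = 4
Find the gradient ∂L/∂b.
∂L/∂b = -2

y = wx + b = (1)(3) + 0 = 3
∂L/∂y = 2(y - t) = 2(3 - 4) = -2
∂y/∂b = 1
∂L/∂b = ∂L/∂y · ∂y/∂b = -2 × 1 = -2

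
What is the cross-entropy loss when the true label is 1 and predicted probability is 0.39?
L = 0.9416

L = -1·log(0.39) - 0·log(0.61) = -log(0.39) = 0.9416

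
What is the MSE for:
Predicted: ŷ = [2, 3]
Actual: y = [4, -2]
MSE = 14.5

MSE = (1/2)((2-4)² + (3--2)²) = (1/2)(4 + 25) = 14.5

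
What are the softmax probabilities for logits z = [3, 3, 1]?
p = [0.4683, 0.4683, 0.0634]

exp(z) = [20.09, 20.09, 2.718]
Sum = 42.89
p = [0.4683, 0.4683, 0.0634]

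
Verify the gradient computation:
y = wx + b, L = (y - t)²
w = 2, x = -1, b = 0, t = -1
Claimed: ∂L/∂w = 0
Incorrect

y = (2)(-1) + 0 = -2
∂L/∂y = 2(y - t) = 2(-2 - -1) = -2
∂y/∂w = x = -1
∂L/∂w = -2 × -1 = 2

Claimed value: 0
Incorrect: The correct gradient is 2.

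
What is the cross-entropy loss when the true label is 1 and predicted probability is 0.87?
L = 0.1393

L = -1·log(0.87) - 0·log(0.13) = -log(0.87) = 0.1393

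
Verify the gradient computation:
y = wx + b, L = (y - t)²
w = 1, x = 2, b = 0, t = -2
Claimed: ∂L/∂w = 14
Incorrect

y = (1)(2) + 0 = 2
∂L/∂y = 2(y - t) = 2(2 - -2) = 8
∂y/∂w = x = 2
∂L/∂w = 8 × 2 = 16

Claimed value: 14
Incorrect: The correct gradient is 16.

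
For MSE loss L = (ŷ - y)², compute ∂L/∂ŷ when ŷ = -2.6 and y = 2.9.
∂L/∂ŷ = -11.0

∂L/∂ŷ = 2(ŷ - y) = 2(-2.6 - 2.9) = 2(-5.5) = -11.0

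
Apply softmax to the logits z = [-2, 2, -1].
p = [0.0171, 0.9362, 0.0466]

exp(z) = [0.1353, 7.389, 0.3679]
Sum = 7.892
p = [0.0171, 0.9362, 0.0466]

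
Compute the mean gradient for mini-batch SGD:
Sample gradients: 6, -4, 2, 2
Average gradient = 1.5

Average = (1/4)(6 + -4 + 2 + 2) = 6/4 = 1.5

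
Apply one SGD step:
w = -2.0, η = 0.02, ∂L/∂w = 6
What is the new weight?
w_new = -2.12

w_new = w - η·∂L/∂w = -2.0 - 0.02×(6) = -2.0 - (0.12) = -2.12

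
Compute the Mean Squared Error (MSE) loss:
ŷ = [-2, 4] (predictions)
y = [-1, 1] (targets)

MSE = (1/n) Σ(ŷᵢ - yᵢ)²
MSE = 5

MSE = (1/2)((-2--1)² + (4-1)²) = (1/2)(1 + 9) = 5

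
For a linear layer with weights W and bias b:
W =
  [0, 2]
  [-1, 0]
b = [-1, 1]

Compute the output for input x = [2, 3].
y = [5, -1]

Wx = [0×2 + 2×3, -1×2 + 0×3]
   = [6, -2]
y = Wx + b = [6 + -1, -2 + 1] = [5, -1]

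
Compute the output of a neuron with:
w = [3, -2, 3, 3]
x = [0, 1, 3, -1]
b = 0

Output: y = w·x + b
y = 4

y = (3)(0) + (-2)(1) + (3)(3) + (3)(-1) + 0 = 4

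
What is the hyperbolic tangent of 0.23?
0.226

tanh(0.23) = (e^(0.23) - e^(-0.23))/(e^(0.23) + e^(-0.23)) = 0.226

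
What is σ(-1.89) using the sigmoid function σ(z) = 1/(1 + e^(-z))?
0.1312

sigmoid(-1.89) = 1/(1 + e^(1.89)) = 1/(1 + 6.619) = 0.1312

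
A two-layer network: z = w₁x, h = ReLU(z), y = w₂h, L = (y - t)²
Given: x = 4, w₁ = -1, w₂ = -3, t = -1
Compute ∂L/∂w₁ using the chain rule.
∂L/∂w₁ = 0

Forward pass:
z = w₁x = -1×4 = -4
h = ReLU(-4) = 0
y = w₂h = -3×0 = 0

Backward pass:
∂L/∂y = 2(y - t) = 2(0 - -1) = 2
∂y/∂h = w₂ = -3
∂h/∂z = 0 (ReLU derivative)
∂z/∂w₁ = x = 4

∂L/∂w₁ = 2 × -3 × 0 × 4 = 0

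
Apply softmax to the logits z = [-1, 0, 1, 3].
p = [0.0152, 0.0414, 0.1125, 0.831]

exp(z) = [0.3679, 1, 2.718, 20.09]
Sum = 24.17
p = [0.0152, 0.0414, 0.1125, 0.831]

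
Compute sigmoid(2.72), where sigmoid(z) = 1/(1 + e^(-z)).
0.9382

sigmoid(2.72) = 1/(1 + e^(-2.72)) = 1/(1 + 0.06587) = 0.9382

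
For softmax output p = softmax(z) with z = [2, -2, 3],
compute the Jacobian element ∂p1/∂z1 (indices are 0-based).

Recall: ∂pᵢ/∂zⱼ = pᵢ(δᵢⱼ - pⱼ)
∂p1/∂z1 = 0.004878

p = softmax(z) = [0.2676, 0.004902, 0.7275]
p1 = 0.004902

∂p1/∂z1 = p1(1 - p1) = 0.004902 × (1 - 0.004902) = 0.004878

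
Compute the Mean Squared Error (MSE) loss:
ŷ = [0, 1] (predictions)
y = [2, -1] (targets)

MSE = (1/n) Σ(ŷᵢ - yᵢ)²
MSE = 4

MSE = (1/2)((0-2)² + (1--1)²) = (1/2)(4 + 4) = 4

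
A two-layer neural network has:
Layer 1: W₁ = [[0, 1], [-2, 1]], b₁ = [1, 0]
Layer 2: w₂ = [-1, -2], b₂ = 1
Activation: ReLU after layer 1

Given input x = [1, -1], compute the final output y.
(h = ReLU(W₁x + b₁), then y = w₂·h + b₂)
y = 1

Layer 1 pre-activation: z₁ = [0, -3]
After ReLU: h = [0, 0]
Layer 2 output: y = -1×0 + -2×0 + 1 = 1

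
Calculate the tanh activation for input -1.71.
-0.9366

tanh(-1.71) = (e^(-1.71) - e^(1.71))/(e^(-1.71) + e^(1.71)) = -0.9366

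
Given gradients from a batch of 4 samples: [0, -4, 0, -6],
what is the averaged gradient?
Average gradient = -2.5

Average = (1/4)(0 + -4 + 0 + -6) = -10/4 = -2.5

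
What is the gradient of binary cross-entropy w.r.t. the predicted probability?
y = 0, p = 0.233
∂L/∂p = 1.304

∂L/∂p = -y/p + (1-y)/(1-p) = 0 + 1/0.767 = 1.304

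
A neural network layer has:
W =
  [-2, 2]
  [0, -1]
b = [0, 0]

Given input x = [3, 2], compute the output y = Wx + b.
y = [-2, -2]

Wx = [-2×3 + 2×2, 0×3 + -1×2]
   = [-2, -2]
y = Wx + b = [-2 + 0, -2 + 0] = [-2, -2]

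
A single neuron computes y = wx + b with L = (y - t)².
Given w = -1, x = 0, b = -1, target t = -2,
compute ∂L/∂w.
∂L/∂w = 0

y = wx + b = (-1)(0) + -1 = -1
∂L/∂y = 2(y - t) = 2(-1 - -2) = 2
∂y/∂w = x = 0
∂L/∂w = ∂L/∂y · ∂y/∂w = 2 × 0 = 0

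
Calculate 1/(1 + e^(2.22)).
0.09797

sigmoid(-2.22) = 1/(1 + e^(2.22)) = 1/(1 + 9.207) = 0.09797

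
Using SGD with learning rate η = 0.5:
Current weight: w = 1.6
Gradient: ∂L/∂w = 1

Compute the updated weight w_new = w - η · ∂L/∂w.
w_new = 1.1

w_new = w - η·∂L/∂w = 1.6 - 0.5×(1) = 1.6 - (0.5) = 1.1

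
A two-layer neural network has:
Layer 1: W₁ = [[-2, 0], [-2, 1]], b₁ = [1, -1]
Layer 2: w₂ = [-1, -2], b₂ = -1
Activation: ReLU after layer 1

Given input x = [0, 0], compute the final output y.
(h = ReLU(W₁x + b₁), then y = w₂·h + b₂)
y = -2

Layer 1 pre-activation: z₁ = [1, -1]
After ReLU: h = [1, 0]
Layer 2 output: y = -1×1 + -2×0 + -1 = -2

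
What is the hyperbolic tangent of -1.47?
-0.8996

tanh(-1.47) = (e^(-1.47) - e^(1.47))/(e^(-1.47) + e^(1.47)) = -0.8996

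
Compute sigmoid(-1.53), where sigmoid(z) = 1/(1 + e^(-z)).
0.178

sigmoid(-1.53) = 1/(1 + e^(1.53)) = 1/(1 + 4.618) = 0.178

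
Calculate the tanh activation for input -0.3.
-0.2913

tanh(-0.3) = (e^(-0.3) - e^(0.3))/(e^(-0.3) + e^(0.3)) = -0.2913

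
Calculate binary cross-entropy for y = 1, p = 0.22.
L = 1.514

L = -1·log(0.22) - 0·log(0.78) = -log(0.22) = 1.514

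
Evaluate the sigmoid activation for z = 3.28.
0.9637

sigmoid(3.28) = 1/(1 + e^(-3.28)) = 1/(1 + 0.03763) = 0.9637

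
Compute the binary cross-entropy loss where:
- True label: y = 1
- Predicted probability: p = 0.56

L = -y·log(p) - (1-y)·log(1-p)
L = 0.5798

L = -1·log(0.56) - 0·log(0.44) = -log(0.56) = 0.5798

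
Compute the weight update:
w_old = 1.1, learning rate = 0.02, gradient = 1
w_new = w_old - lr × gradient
w_new = 1.08

w_new = w - η·∂L/∂w = 1.1 - 0.02×(1) = 1.1 - (0.02) = 1.08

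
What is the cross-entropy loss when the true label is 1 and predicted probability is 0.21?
L = 1.561

L = -1·log(0.21) - 0·log(0.79) = -log(0.21) = 1.561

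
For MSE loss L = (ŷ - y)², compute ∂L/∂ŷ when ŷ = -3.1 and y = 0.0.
∂L/∂ŷ = -6.2

∂L/∂ŷ = 2(ŷ - y) = 2(-3.1 - 0.0) = 2(-3.1) = -6.2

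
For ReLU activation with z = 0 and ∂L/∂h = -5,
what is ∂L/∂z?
∂L/∂z = 0

h = ReLU(0) = 0
At z = 0: ∂h/∂z = 0 (by convention)
∂L/∂z = ∂L/∂h · ∂h/∂z = -5 × 0 = 0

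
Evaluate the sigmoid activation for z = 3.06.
0.9552

sigmoid(3.06) = 1/(1 + e^(-3.06)) = 1/(1 + 0.04689) = 0.9552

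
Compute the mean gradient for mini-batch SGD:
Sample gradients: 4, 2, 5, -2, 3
Average gradient = 2.4

Average = (1/5)(4 + 2 + 5 + -2 + 3) = 12/5 = 2.4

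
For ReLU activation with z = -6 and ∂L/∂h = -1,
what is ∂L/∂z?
∂L/∂z = 0

h = ReLU(-6) = 0
Since z < 0: ∂h/∂z = 0
∂L/∂z = ∂L/∂h · ∂h/∂z = -1 × 0 = 0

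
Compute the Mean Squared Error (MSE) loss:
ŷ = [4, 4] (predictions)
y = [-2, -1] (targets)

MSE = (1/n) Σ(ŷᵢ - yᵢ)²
MSE = 30.5

MSE = (1/2)((4--2)² + (4--1)²) = (1/2)(36 + 25) = 30.5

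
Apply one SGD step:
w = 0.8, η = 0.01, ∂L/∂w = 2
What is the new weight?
w_new = 0.78

w_new = w - η·∂L/∂w = 0.8 - 0.01×(2) = 0.8 - (0.02) = 0.78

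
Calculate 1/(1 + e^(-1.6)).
0.832

sigmoid(1.6) = 1/(1 + e^(-1.6)) = 1/(1 + 0.2019) = 0.832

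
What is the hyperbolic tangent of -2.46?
-0.9855

tanh(-2.46) = (e^(-2.46) - e^(2.46))/(e^(-2.46) + e^(2.46)) = -0.9855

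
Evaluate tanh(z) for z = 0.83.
0.6805

tanh(0.83) = (e^(0.83) - e^(-0.83))/(e^(0.83) + e^(-0.83)) = 0.6805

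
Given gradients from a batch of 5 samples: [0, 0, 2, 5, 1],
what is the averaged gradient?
Average gradient = 1.6

Average = (1/5)(0 + 0 + 2 + 5 + 1) = 8/5 = 1.6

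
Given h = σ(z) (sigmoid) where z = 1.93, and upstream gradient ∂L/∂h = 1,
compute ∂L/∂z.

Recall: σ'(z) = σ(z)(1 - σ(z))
∂L/∂z = 0.1107

σ(1.93) = 0.8732
σ'(1.93) = σ(1.93)(1 - σ(1.93)) = 0.8732 × 0.1268 = 0.1107
∂L/∂z = ∂L/∂h · σ'(z) = 1 × 0.1107 = 0.1107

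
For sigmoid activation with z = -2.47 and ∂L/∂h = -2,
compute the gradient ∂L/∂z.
∂L/∂z = -0.1438

σ(-2.47) = 0.07799
σ'(-2.47) = σ(-2.47)(1 - σ(-2.47)) = 0.07799 × 0.922 = 0.07191
∂L/∂z = ∂L/∂h · σ'(z) = -2 × 0.07191 = -0.1438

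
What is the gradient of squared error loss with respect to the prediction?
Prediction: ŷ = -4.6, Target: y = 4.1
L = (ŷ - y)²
∂L/∂ŷ = -17.4

∂L/∂ŷ = 2(ŷ - y) = 2(-4.6 - 4.1) = 2(-8.7) = -17.4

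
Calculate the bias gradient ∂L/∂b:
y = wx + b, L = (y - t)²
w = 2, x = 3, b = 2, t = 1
∂L/∂b = 14

y = wx + b = (2)(3) + 2 = 8
∂L/∂y = 2(y - t) = 2(8 - 1) = 14
∂y/∂b = 1
∂L/∂b = ∂L/∂y · ∂y/∂b = 14 × 1 = 14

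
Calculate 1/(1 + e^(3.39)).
0.03261

sigmoid(-3.39) = 1/(1 + e^(3.39)) = 1/(1 + 29.67) = 0.03261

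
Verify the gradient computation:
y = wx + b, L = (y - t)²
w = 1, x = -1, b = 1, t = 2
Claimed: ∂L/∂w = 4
Correct

y = (1)(-1) + 1 = 0
∂L/∂y = 2(y - t) = 2(0 - 2) = -4
∂y/∂w = x = -1
∂L/∂w = -4 × -1 = 4

Claimed value: 4
Correct: The correct gradient is 4.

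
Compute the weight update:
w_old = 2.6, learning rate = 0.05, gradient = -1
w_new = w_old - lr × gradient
w_new = 2.65

w_new = w - η·∂L/∂w = 2.6 - 0.05×(-1) = 2.6 - (-0.05) = 2.65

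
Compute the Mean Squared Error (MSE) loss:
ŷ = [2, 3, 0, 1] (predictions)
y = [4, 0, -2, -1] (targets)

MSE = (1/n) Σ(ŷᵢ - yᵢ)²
MSE = 5.25

MSE = (1/4)((2-4)² + (3-0)² + (0--2)² + (1--1)²) = (1/4)(4 + 9 + 4 + 4) = 5.25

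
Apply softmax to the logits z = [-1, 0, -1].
p = [0.2119, 0.5761, 0.2119]

exp(z) = [0.3679, 1, 0.3679]
Sum = 1.736
p = [0.2119, 0.5761, 0.2119]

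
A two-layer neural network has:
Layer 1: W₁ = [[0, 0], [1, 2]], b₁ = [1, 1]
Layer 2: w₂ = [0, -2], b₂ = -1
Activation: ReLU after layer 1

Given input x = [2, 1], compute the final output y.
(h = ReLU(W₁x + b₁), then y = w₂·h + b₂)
y = -11

Layer 1 pre-activation: z₁ = [1, 5]
After ReLU: h = [1, 5]
Layer 2 output: y = 0×1 + -2×5 + -1 = -11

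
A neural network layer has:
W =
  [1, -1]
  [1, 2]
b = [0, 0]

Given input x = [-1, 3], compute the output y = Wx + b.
y = [-4, 5]

Wx = [1×-1 + -1×3, 1×-1 + 2×3]
   = [-4, 5]
y = Wx + b = [-4 + 0, 5 + 0] = [-4, 5]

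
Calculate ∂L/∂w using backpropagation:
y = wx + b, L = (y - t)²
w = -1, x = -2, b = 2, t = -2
∂L/∂w = -24

y = wx + b = (-1)(-2) + 2 = 4
∂L/∂y = 2(y - t) = 2(4 - -2) = 12
∂y/∂w = x = -2
∂L/∂w = ∂L/∂y · ∂y/∂w = 12 × -2 = -24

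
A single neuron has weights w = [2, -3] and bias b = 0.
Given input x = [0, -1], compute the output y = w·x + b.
y = 3

y = (2)(0) + (-3)(-1) + 0 = 3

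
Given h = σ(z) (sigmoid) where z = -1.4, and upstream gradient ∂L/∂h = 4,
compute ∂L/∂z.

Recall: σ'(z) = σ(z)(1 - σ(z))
∂L/∂z = 0.6347

σ(-1.4) = 0.1978
σ'(-1.4) = σ(-1.4)(1 - σ(-1.4)) = 0.1978 × 0.8022 = 0.1587
∂L/∂z = ∂L/∂h · σ'(z) = 4 × 0.1587 = 0.6347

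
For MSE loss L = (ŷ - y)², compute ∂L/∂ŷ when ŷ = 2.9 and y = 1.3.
∂L/∂ŷ = 3.2

∂L/∂ŷ = 2(ŷ - y) = 2(2.9 - 1.3) = 2(1.6) = 3.2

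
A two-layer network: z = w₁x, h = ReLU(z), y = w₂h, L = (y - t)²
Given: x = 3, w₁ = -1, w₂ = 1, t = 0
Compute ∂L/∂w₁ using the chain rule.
∂L/∂w₁ = 0

Forward pass:
z = w₁x = -1×3 = -3
h = ReLU(-3) = 0
y = w₂h = 1×0 = 0

Backward pass:
∂L/∂y = 2(y - t) = 2(0 - 0) = 0
∂y/∂h = w₂ = 1
∂h/∂z = 0 (ReLU derivative)
∂z/∂w₁ = x = 3

∂L/∂w₁ = 0 × 1 × 0 × 3 = 0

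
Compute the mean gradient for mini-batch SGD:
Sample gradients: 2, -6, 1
Average gradient = -1

Average = (1/3)(2 + -6 + 1) = -3/3 = -1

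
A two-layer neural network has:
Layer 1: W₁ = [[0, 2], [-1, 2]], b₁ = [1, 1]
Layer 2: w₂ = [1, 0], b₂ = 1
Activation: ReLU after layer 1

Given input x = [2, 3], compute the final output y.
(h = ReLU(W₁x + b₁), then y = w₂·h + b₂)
y = 8

Layer 1 pre-activation: z₁ = [7, 5]
After ReLU: h = [7, 5]
Layer 2 output: y = 1×7 + 0×5 + 1 = 8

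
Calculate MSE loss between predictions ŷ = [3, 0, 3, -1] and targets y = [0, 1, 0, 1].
MSE = 5.75

MSE = (1/4)((3-0)² + (0-1)² + (3-0)² + (-1-1)²) = (1/4)(9 + 1 + 9 + 4) = 5.75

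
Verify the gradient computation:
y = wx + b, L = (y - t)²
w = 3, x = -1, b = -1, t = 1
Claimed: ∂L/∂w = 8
Incorrect

y = (3)(-1) + -1 = -4
∂L/∂y = 2(y - t) = 2(-4 - 1) = -10
∂y/∂w = x = -1
∂L/∂w = -10 × -1 = 10

Claimed value: 8
Incorrect: The correct gradient is 10.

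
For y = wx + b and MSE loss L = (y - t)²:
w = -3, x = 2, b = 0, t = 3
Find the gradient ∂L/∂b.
∂L/∂b = -18

y = wx + b = (-3)(2) + 0 = -6
∂L/∂y = 2(y - t) = 2(-6 - 3) = -18
∂y/∂b = 1
∂L/∂b = ∂L/∂y · ∂y/∂b = -18 × 1 = -18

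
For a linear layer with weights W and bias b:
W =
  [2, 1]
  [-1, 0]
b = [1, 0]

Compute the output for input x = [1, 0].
y = [3, -1]

Wx = [2×1 + 1×0, -1×1 + 0×0]
   = [2, -1]
y = Wx + b = [2 + 1, -1 + 0] = [3, -1]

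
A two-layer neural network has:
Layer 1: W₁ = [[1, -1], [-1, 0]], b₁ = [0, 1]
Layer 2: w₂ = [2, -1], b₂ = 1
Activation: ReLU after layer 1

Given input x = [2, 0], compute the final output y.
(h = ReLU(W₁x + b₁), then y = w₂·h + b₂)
y = 5

Layer 1 pre-activation: z₁ = [2, -1]
After ReLU: h = [2, 0]
Layer 2 output: y = 2×2 + -1×0 + 1 = 5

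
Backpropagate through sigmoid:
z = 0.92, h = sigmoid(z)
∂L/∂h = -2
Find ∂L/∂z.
∂L/∂z = -0.4075

σ(0.92) = 0.715
σ'(0.92) = σ(0.92)(1 - σ(0.92)) = 0.715 × 0.285 = 0.2038
∂L/∂z = ∂L/∂h · σ'(z) = -2 × 0.2038 = -0.4075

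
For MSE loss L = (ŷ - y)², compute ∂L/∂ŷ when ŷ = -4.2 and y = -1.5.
∂L/∂ŷ = -5.4

∂L/∂ŷ = 2(ŷ - y) = 2(-4.2 - -1.5) = 2(-2.7) = -5.4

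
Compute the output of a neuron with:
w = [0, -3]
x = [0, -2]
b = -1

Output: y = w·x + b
y = 5

y = (0)(0) + (-3)(-2) + -1 = 5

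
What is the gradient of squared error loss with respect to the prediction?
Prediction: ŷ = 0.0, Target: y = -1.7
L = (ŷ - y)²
∂L/∂ŷ = 3.4

∂L/∂ŷ = 2(ŷ - y) = 2(0.0 - -1.7) = 2(1.7) = 3.4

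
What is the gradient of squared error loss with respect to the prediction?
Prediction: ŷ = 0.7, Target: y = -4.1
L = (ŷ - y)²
∂L/∂ŷ = 9.6

∂L/∂ŷ = 2(ŷ - y) = 2(0.7 - -4.1) = 2(4.8) = 9.6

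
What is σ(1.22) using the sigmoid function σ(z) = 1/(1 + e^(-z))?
0.7721

sigmoid(1.22) = 1/(1 + e^(-1.22)) = 1/(1 + 0.2952) = 0.7721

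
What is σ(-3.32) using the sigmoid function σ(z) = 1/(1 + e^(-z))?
0.03489

sigmoid(-3.32) = 1/(1 + e^(3.32)) = 1/(1 + 27.66) = 0.03489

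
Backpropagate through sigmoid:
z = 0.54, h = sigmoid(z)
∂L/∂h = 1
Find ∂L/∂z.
∂L/∂z = 0.2326

σ(0.54) = 0.6318
σ'(0.54) = σ(0.54)(1 - σ(0.54)) = 0.6318 × 0.3682 = 0.2326
∂L/∂z = ∂L/∂h · σ'(z) = 1 × 0.2326 = 0.2326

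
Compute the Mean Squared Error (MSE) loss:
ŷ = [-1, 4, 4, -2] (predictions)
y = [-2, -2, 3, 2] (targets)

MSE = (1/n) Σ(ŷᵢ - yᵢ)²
MSE = 13.5

MSE = (1/4)((-1--2)² + (4--2)² + (4-3)² + (-2-2)²) = (1/4)(1 + 36 + 1 + 16) = 13.5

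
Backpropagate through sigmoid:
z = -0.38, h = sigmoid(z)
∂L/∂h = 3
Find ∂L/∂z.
∂L/∂z = 0.7236

σ(-0.38) = 0.4061
σ'(-0.38) = σ(-0.38)(1 - σ(-0.38)) = 0.4061 × 0.5939 = 0.2412
∂L/∂z = ∂L/∂h · σ'(z) = 3 × 0.2412 = 0.7236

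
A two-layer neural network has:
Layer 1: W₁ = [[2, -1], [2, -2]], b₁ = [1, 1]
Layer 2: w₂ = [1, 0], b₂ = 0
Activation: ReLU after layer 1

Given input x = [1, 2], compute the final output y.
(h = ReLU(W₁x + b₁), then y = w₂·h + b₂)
y = 1

Layer 1 pre-activation: z₁ = [1, -1]
After ReLU: h = [1, 0]
Layer 2 output: y = 1×1 + 0×0 + 0 = 1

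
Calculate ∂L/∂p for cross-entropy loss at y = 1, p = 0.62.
∂L/∂p = -1.613

∂L/∂p = -y/p + (1-y)/(1-p) = -1/0.62 + 0 = -1.613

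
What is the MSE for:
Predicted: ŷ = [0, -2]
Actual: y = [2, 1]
MSE = 6.5

MSE = (1/2)((0-2)² + (-2-1)²) = (1/2)(4 + 9) = 6.5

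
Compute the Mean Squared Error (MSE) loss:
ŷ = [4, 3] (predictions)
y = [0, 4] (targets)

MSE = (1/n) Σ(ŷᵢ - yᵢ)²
MSE = 8.5

MSE = (1/2)((4-0)² + (3-4)²) = (1/2)(16 + 1) = 8.5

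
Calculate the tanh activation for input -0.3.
-0.2913

tanh(-0.3) = (e^(-0.3) - e^(0.3))/(e^(-0.3) + e^(0.3)) = -0.2913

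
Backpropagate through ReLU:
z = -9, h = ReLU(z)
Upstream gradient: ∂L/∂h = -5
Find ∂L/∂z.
∂L/∂z = 0

h = ReLU(-9) = 0
Since z < 0: ∂h/∂z = 0
∂L/∂z = ∂L/∂h · ∂h/∂z = -5 × 0 = 0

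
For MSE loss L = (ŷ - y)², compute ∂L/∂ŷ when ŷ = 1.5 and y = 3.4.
∂L/∂ŷ = -3.8

∂L/∂ŷ = 2(ŷ - y) = 2(1.5 - 3.4) = 2(-1.9) = -3.8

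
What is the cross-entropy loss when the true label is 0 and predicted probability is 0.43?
L = 0.5621

L = -0·log(0.43) - 1·log(0.57) = -log(0.57) = 0.5621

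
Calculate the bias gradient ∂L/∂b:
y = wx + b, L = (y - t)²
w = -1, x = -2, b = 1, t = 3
∂L/∂b = 0

y = wx + b = (-1)(-2) + 1 = 3
∂L/∂y = 2(y - t) = 2(3 - 3) = 0
∂y/∂b = 1
∂L/∂b = ∂L/∂y · ∂y/∂b = 0 × 1 = 0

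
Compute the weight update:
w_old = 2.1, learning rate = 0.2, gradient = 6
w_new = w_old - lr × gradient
w_new = 0.9

w_new = w - η·∂L/∂w = 2.1 - 0.2×(6) = 2.1 - (1.2) = 0.9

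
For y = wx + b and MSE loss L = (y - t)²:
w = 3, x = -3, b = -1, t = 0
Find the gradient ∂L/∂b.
∂L/∂b = -20

y = wx + b = (3)(-3) + -1 = -10
∂L/∂y = 2(y - t) = 2(-10 - 0) = -20
∂y/∂b = 1
∂L/∂b = ∂L/∂y · ∂y/∂b = -20 × 1 = -20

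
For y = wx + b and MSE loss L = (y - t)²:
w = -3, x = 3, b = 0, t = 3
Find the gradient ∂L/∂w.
∂L/∂w = -72

y = wx + b = (-3)(3) + 0 = -9
∂L/∂y = 2(y - t) = 2(-9 - 3) = -24
∂y/∂w = x = 3
∂L/∂w = ∂L/∂y · ∂y/∂w = -24 × 3 = -72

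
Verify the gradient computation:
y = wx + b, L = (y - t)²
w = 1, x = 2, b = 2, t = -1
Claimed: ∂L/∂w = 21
Incorrect

y = (1)(2) + 2 = 4
∂L/∂y = 2(y - t) = 2(4 - -1) = 10
∂y/∂w = x = 2
∂L/∂w = 10 × 2 = 20

Claimed value: 21
Incorrect: The correct gradient is 20.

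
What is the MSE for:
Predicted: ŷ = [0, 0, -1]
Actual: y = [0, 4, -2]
MSE = 5.667

MSE = (1/3)((0-0)² + (0-4)² + (-1--2)²) = (1/3)(0 + 16 + 1) = 5.667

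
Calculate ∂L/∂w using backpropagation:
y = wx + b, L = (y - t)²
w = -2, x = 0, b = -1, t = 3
∂L/∂w = 0

y = wx + b = (-2)(0) + -1 = -1
∂L/∂y = 2(y - t) = 2(-1 - 3) = -8
∂y/∂w = x = 0
∂L/∂w = ∂L/∂y · ∂y/∂w = -8 × 0 = 0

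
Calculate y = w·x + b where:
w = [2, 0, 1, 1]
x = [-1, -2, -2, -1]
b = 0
y = -5

y = (2)(-1) + (0)(-2) + (1)(-2) + (1)(-1) + 0 = -5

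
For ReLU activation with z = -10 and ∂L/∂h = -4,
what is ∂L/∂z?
∂L/∂z = 0

h = ReLU(-10) = 0
Since z < 0: ∂h/∂z = 0
∂L/∂z = ∂L/∂h · ∂h/∂z = -4 × 0 = 0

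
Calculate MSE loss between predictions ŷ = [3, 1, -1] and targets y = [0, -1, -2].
MSE = 4.667

MSE = (1/3)((3-0)² + (1--1)² + (-1--2)²) = (1/3)(9 + 4 + 1) = 4.667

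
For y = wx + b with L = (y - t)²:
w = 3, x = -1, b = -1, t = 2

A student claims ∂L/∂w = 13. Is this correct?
Incorrect

y = (3)(-1) + -1 = -4
∂L/∂y = 2(y - t) = 2(-4 - 2) = -12
∂y/∂w = x = -1
∂L/∂w = -12 × -1 = 12

Claimed value: 13
Incorrect: The correct gradient is 12.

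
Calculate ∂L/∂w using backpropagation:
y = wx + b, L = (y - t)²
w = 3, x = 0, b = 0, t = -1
∂L/∂w = 0

y = wx + b = (3)(0) + 0 = 0
∂L/∂y = 2(y - t) = 2(0 - -1) = 2
∂y/∂w = x = 0
∂L/∂w = ∂L/∂y · ∂y/∂w = 2 × 0 = 0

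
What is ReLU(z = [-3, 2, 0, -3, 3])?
h = [0, 2, 0, 0, 3]

ReLU applied element-wise: max(0,-3)=0, max(0,2)=2, max(0,0)=0, max(0,-3)=0, max(0,3)=3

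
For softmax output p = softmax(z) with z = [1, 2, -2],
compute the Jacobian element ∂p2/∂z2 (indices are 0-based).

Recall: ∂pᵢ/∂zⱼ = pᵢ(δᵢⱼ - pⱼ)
∂p2/∂z2 = 0.01304

p = softmax(z) = [0.2654, 0.7214, 0.01321]
p2 = 0.01321

∂p2/∂z2 = p2(1 - p2) = 0.01321 × (1 - 0.01321) = 0.01304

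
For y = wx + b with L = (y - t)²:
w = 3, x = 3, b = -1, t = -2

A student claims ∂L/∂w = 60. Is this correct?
Correct

y = (3)(3) + -1 = 8
∂L/∂y = 2(y - t) = 2(8 - -2) = 20
∂y/∂w = x = 3
∂L/∂w = 20 × 3 = 60

Claimed value: 60
Correct: The correct gradient is 60.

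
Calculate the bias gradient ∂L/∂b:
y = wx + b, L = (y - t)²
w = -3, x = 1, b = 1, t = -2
∂L/∂b = 0

y = wx + b = (-3)(1) + 1 = -2
∂L/∂y = 2(y - t) = 2(-2 - -2) = 0
∂y/∂b = 1
∂L/∂b = ∂L/∂y · ∂y/∂b = 0 × 1 = 0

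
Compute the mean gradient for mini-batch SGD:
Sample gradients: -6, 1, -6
Average gradient = -3.667

Average = (1/3)(-6 + 1 + -6) = -11/3 = -3.667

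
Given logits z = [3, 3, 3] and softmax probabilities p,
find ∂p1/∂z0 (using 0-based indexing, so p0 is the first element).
∂p1/∂z0 = -0.1111

p = softmax(z) = [0.3333, 0.3333, 0.3333]
p1 = 0.3333, p0 = 0.3333

∂p1/∂z0 = -p1 × p0 = -0.3333 × 0.3333 = -0.1111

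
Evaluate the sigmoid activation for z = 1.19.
0.7667

sigmoid(1.19) = 1/(1 + e^(-1.19)) = 1/(1 + 0.3042) = 0.7667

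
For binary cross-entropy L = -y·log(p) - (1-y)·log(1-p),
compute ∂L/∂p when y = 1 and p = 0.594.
∂L/∂p = -1.684

∂L/∂p = -y/p + (1-y)/(1-p) = -1/0.594 + 0 = -1.684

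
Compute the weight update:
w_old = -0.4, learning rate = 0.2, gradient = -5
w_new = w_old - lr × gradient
w_new = 0.6

w_new = w - η·∂L/∂w = -0.4 - 0.2×(-5) = -0.4 - (-1) = 0.6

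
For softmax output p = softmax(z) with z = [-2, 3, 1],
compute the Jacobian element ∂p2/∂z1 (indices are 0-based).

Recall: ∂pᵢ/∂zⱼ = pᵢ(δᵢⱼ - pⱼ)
∂p2/∂z1 = -0.1038

p = softmax(z) = [0.0059, 0.8756, 0.1185]
p2 = 0.1185, p1 = 0.8756

∂p2/∂z1 = -p2 × p1 = -0.1185 × 0.8756 = -0.1038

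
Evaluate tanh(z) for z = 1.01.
0.7658

tanh(1.01) = (e^(1.01) - e^(-1.01))/(e^(1.01) + e^(-1.01)) = 0.7658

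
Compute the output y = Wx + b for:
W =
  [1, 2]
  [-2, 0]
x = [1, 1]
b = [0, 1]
y = [3, -1]

Wx = [1×1 + 2×1, -2×1 + 0×1]
   = [3, -2]
y = Wx + b = [3 + 0, -2 + 1] = [3, -1]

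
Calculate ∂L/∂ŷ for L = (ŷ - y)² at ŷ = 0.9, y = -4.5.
∂L/∂ŷ = 10.8

∂L/∂ŷ = 2(ŷ - y) = 2(0.9 - -4.5) = 2(5.4) = 10.8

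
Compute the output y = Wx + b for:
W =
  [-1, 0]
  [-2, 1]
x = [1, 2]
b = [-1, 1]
y = [-2, 1]

Wx = [-1×1 + 0×2, -2×1 + 1×2]
   = [-1, 0]
y = Wx + b = [-1 + -1, 0 + 1] = [-2, 1]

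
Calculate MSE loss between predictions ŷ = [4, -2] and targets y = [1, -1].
MSE = 5

MSE = (1/2)((4-1)² + (-2--1)²) = (1/2)(9 + 1) = 5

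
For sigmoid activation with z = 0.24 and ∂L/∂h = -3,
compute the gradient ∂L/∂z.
∂L/∂z = -0.7393

σ(0.24) = 0.5597
σ'(0.24) = σ(0.24)(1 - σ(0.24)) = 0.5597 × 0.4403 = 0.2464
∂L/∂z = ∂L/∂h · σ'(z) = -3 × 0.2464 = -0.7393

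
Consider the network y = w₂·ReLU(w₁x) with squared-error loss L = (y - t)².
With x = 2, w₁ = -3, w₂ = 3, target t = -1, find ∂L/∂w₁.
∂L/∂w₁ = 0

Forward pass:
z = w₁x = -3×2 = -6
h = ReLU(-6) = 0
y = w₂h = 3×0 = 0

Backward pass:
∂L/∂y = 2(y - t) = 2(0 - -1) = 2
∂y/∂h = w₂ = 3
∂h/∂z = 0 (ReLU derivative)
∂z/∂w₁ = x = 2

∂L/∂w₁ = 2 × 3 × 0 × 2 = 0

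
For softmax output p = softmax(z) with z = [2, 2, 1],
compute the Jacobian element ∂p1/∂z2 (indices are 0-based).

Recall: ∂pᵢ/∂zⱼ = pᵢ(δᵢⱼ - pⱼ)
∂p1/∂z2 = -0.06561

p = softmax(z) = [0.4223, 0.4223, 0.1554]
p1 = 0.4223, p2 = 0.1554

∂p1/∂z2 = -p1 × p2 = -0.4223 × 0.1554 = -0.06561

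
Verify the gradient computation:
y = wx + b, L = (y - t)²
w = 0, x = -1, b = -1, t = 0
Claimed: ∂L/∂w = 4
Incorrect

y = (0)(-1) + -1 = -1
∂L/∂y = 2(y - t) = 2(-1 - 0) = -2
∂y/∂w = x = -1
∂L/∂w = -2 × -1 = 2

Claimed value: 4
Incorrect: The correct gradient is 2.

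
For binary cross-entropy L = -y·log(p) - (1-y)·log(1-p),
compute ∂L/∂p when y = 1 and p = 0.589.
∂L/∂p = -1.698

∂L/∂p = -y/p + (1-y)/(1-p) = -1/0.589 + 0 = -1.698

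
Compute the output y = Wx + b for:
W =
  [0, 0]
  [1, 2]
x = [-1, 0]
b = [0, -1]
y = [0, -2]

Wx = [0×-1 + 0×0, 1×-1 + 2×0]
   = [0, -1]
y = Wx + b = [0 + 0, -1 + -1] = [0, -2]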